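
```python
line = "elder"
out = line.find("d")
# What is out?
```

Trace:
`line = "elder"` → line = 'elder'
`out = line.find("d")` → out = 2
So out = 2

Answer: 2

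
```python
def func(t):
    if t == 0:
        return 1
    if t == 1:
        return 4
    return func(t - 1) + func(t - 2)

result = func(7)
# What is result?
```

Build up from base cases: func(0)=1, func(1)=4, func(2)=5, func(3)=9, func(4)=14, func(5)=23, func(6)=37, ..., func(7)=60

Answer: 60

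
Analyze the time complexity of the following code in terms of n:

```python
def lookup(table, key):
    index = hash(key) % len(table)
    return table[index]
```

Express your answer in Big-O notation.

This is Hash table lookup (average case). Time complexity: O(1).

Answer: O(1)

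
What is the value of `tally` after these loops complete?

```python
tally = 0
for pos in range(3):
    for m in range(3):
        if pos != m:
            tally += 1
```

3² - 3 (exclude diagonal)
`tally` takes the values: 0 → 1 → 2 → 3 → 4 → 5 → 6

Answer: 6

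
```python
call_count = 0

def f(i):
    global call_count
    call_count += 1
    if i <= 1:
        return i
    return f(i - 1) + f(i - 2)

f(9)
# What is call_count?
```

Calls(i) = 1 + Calls(i-1) + Calls(i-2); Calls(0)=Calls(1)=1. For i=9 this gives 109.

Answer: 109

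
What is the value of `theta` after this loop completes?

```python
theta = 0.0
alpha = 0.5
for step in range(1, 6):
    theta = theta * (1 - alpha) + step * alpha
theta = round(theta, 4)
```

Moving average with lr=0.5
`theta` takes the values: 0.0 → 0.5 → 1.25 → 2.125 → 3.0625 → 4.03125 → 4.0312

Answer: 4.0312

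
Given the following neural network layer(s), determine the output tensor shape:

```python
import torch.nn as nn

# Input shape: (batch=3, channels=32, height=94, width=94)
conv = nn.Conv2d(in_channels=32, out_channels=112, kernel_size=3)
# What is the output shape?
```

Input: (3, 32, 94, 94) -> Output: (3, 112, 92, 92)

Answer: (3, 112, 92, 92)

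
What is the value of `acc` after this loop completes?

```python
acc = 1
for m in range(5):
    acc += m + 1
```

Start at 1, add 1 to 5 = 16
`acc` takes the values: 1 → 2 → 4 → 7 → 11 → 16

Answer: 16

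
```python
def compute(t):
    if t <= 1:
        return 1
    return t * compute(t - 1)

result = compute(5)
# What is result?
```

compute(5) = 5 * 4 * 3 * 2 * 1 = 120

Answer: 120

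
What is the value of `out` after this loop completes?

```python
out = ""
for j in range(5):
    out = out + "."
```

Repeat '.' 5 times
`out` takes the values: "" → "." → ".." → "..." → "...." → "....."

Answer: "....."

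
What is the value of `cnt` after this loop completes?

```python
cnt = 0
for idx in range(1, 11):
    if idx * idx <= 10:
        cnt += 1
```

Count numbers where idx² ≤ 10
`cnt` takes the values: 0 → 1 → 2 → 3

Answer: 3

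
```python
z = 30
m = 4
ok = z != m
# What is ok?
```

Trace:
`z = 30` → z = 30
`m = 4` → m = 4
`ok = z != m` → ok = True
So ok = True

Answer: True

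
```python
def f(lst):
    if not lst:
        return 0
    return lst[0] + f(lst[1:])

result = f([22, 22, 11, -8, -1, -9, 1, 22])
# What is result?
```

22 + 22 + 11 + (-8) + (-1) + (-9) + 1 + 22 + 0 = 60

Answer: 60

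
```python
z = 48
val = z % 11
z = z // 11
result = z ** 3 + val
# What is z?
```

Trace:
`z = 48` → z = 48
`val = z % 11` → val = 4
`z = z // 11` → z = 4
`result = z ** 3 + val` → result = 68
So z = 4

Answer: 4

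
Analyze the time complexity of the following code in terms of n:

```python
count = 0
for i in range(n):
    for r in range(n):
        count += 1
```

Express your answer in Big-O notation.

Each loop level contributes: n × n. Multiplying the contributions gives O(n^2).

Answer: O(n^2)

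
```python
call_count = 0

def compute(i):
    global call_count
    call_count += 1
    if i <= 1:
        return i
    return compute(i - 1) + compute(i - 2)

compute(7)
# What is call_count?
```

Calls(i) = 1 + Calls(i-1) + Calls(i-2); Calls(0)=Calls(1)=1. For i=7 this gives 41.

Answer: 41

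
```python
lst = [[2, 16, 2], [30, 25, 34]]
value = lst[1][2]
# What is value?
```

Trace:
`lst = [[2, 16, 2], [30, 25, 34]]` → lst = [[2, 16, 2], [30, 25, 34]]
`value = lst[1][2]` → value = 34
So value = 34

Answer: 34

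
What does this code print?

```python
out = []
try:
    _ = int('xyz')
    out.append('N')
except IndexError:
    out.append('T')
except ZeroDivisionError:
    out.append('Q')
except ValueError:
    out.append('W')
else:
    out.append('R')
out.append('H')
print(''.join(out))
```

Execution trace: 'W' (except ValueError) → 'H' (after the try/except). Output: WH

Answer: WH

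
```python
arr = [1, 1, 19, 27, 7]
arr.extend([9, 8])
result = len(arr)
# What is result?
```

Trace:
`arr = [1, 1, 19, 27, 7]` → arr = [1, 1, 19, 27, 7]
`arr.extend([9, 8])` → arr = [1, 1, 19, 27, 7, 9, 8]
`result = len(arr)` → result = 7
So result = 7

Answer: 7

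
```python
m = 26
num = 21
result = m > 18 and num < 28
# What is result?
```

Trace:
`m = 26` → m = 26
`num = 21` → num = 21
`result = m > 18 and num < 28` → result = True
So result = True

Answer: True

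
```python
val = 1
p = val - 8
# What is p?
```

Trace:
`val = 1` → val = 1
`p = val - 8` → p = -7
So p = -7

Answer: -7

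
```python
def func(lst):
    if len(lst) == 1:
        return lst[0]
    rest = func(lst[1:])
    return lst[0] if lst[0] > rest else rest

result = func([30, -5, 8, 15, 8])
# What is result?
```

Recursive max over [30, -5, 8, 15, 8] = 30

Answer: 30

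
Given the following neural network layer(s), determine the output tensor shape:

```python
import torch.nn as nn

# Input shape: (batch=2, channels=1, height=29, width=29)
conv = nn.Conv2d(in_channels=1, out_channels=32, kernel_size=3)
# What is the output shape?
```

Input: (2, 1, 29, 29) -> Output: (2, 32, 27, 27)

Answer: (2, 32, 27, 27)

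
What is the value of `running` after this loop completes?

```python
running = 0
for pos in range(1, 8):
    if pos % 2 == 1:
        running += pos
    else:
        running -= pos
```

Add odd, subtract even
`running` takes the values: 0 → 1 → -1 → 2 → -2 → 3 → -3 → 4

Answer: 4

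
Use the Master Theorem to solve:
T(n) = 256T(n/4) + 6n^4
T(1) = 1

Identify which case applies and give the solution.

a=256, b=4, f(n)=6n^4. log_4(256) = 4. Since c=4 = 4, Case 2 applies: T(n) = Θ(n^log_b(a) · log n) = O(n^4 log n).

Answer: O(n^4 log n) - Case 2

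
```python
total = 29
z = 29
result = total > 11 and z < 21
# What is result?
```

Trace:
`total = 29` → total = 29
`z = 29` → z = 29
`result = total > 11 and z < 21` → result = False
So result = False

Answer: False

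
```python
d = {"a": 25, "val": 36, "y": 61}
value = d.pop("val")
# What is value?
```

Trace:
`d = {"a": 25, "val": 36, "y": 61}` → d = {'a': 25, 'val': 36, 'y': 61}
`value = d.pop("val")` → d = {'a': 25, 'y': 61}; value = 36
So value = 36

Answer: 36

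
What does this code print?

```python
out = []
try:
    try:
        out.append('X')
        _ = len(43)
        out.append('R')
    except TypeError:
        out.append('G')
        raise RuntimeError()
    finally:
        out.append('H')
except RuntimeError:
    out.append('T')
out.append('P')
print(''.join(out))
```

Execution trace: 'X' (try body) → 'G' (except TypeError) → 'H' (finally) → 'T' (outer except RuntimeError) → 'P' (after the try/except). Output: XGHTP

Answer: XGHTP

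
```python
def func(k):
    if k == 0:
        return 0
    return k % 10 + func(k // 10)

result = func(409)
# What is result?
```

Sum of digits of 409: 9 + 0 + 4 = 13

Answer: 13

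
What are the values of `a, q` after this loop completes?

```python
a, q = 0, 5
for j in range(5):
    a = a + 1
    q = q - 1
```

a goes 0→5, q goes 5→0
`a, q` takes the values: (0, 5) → (1, 5) → (1, 4) → (2, 4) → (2, 3) → (3, 3) → (3, 2) → (4, 2) → (4, 1) → (5, 1) → (5, 0)

Answer: 5, 0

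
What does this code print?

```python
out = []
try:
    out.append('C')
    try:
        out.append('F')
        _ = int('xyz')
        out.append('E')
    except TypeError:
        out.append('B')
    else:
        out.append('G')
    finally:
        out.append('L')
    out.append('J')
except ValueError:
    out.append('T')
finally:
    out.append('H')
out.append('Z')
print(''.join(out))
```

Execution trace: 'C' (try body) → 'F' (inner try body) → 'L' (inner finally) → 'T' (except ValueError) → 'H' (finally) → 'Z' (after the try/except). Output: CFLTHZ

Answer: CFLTHZ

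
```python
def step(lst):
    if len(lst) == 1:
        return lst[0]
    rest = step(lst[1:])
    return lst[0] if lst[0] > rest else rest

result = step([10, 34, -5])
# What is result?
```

Recursive max over [10, 34, -5] = 34

Answer: 34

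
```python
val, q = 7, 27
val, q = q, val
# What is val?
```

Trace:
`val, q = 7, 27` → val = 7; q = 27
`val, q = q, val` → val = 27; q = 7
So val = 27

Answer: 27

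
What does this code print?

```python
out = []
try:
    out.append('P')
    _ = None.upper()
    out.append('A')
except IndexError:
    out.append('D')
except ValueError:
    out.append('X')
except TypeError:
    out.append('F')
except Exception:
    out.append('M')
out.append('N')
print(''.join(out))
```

Execution trace: 'P' (try body) → 'M' (except Exception) → 'N' (after the try/except). Output: PMN

Answer: PMN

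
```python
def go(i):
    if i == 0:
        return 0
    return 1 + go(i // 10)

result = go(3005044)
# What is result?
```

Count of digits of 3005044: 7

Answer: 7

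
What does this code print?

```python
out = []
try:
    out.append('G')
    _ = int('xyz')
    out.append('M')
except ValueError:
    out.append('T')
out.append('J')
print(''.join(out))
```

Execution trace: 'G' (try body) → 'T' (except ValueError) → 'J' (after the try/except). Output: GTJ

Answer: GTJ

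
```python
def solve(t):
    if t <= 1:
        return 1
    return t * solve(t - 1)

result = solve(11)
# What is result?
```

solve(11) = 11 * 10 * 9 * 8 * 7 * 6 * 5 * 4 * 3 * 2 * 1 = 39916800

Answer: 39916800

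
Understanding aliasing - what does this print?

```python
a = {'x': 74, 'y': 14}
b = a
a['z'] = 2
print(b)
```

Key concept: dict aliasing.
Step by step:
`a = {'x': 74, 'y': 14}` → a = {'x': 74, 'y': 14}
`b = a` → b = {'x': 74, 'y': 14} (same object as a)
`a['z'] = 2` → a = {'x': 74, 'y': 14, 'z': 2} (same object as b); b = {'x': 74, 'y': 14, 'z': 2} (same object as a)
`print(b)` → prints {'x': 74, 'y': 14, 'z': 2}

Answer: {'x': 74, 'y': 14, 'z': 2}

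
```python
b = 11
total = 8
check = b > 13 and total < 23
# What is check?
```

Trace:
`b = 11` → b = 11
`total = 8` → total = 8
`check = b > 13 and total < 23` → check = False
So check = False

Answer: False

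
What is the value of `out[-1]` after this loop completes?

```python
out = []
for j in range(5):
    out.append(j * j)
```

Last element of squares 0 to 4
`out` takes the values: [] → [0] → [0, 1] → [0, 1, 4] → [0, 1, 4, 9] → [0, 1, 4, 9, 16]
So `out[-1]` = 16

Answer: 16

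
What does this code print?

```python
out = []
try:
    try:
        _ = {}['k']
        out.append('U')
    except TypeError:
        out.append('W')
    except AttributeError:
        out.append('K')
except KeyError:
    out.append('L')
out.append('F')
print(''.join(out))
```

Execution trace: 'L' (outer except KeyError) → 'F' (after the try/except). Output: LF

Answer: LF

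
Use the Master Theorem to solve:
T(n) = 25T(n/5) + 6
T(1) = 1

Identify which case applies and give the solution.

a=25, b=5, f(n)=6. log_5(25) = 2. Since c=0 < 2, Case 1 applies: T(n) = Θ(n^log_b(a)) = O(n^2).

Answer: O(n^2) - Case 1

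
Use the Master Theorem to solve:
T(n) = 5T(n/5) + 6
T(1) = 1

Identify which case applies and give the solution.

a=5, b=5, f(n)=6. log_5(5) = 1. Since c=0 < 1, Case 1 applies: T(n) = Θ(n^log_b(a)) = O(n).

Answer: O(n) - Case 1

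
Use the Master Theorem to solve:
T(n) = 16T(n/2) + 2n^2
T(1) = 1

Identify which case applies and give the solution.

a=16, b=2, f(n)=2n^2. log_2(16) = 4. Since c=2 < 4, Case 1 applies: T(n) = Θ(n^log_b(a)) = O(n^4).

Answer: O(n^4) - Case 1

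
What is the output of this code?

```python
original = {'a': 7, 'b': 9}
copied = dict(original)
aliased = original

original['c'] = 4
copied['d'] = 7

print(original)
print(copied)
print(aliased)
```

Key concept: dict() creates copy, assignment creates alias.
Step by step:
`original = {'a': 7, 'b': 9}` → original = {'a': 7, 'b': 9}
`copied = dict(original)` → copied = {'a': 7, 'b': 9}
`aliased = original` → aliased = {'a': 7, 'b': 9} (same object as original)
`original['c'] = 4` → original = {'a': 7, 'b': 9, 'c': 4} (same object as aliased); aliased = {'a': 7, 'b': 9, 'c': 4} (same object as original)
`copied['d'] = 7` → copied = {'a': 7, 'b': 9, 'd': 7}
`print(original)` → prints {'a': 7, 'b': 9, 'c': 4}
`print(copied)` → prints {'a': 7, 'b': 9, 'd': 7}
`print(aliased)` → prints {'a': 7, 'b': 9, 'c': 4}

Answer:
{'a': 7, 'b': 9, 'c': 4}
{'a': 7, 'b': 9, 'd': 7}
{'a': 7, 'b': 9, 'c': 4}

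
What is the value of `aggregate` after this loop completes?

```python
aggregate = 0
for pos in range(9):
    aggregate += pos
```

Sum of 0 to 8 = 36
`aggregate` takes the values: 0 → 1 → 3 → 6 → 10 → 15 → 21 → 28 → 36

Answer: 36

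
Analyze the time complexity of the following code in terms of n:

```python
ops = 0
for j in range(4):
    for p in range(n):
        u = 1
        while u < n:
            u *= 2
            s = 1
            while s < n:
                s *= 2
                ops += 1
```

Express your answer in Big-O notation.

Each loop level contributes: 1 × n × log n × log n. Multiplying the contributions gives O(n log² n).

Answer: O(n log² n)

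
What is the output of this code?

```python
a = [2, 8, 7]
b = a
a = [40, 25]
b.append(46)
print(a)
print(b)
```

Key concept: rebinding vs mutation: a is rebound to a new list, b still points at the original.
Step by step:
`a = [2, 8, 7]` → a = [2, 8, 7]
`b = a` → b = [2, 8, 7] (same object as a)
`a = [40, 25]` → a = [40, 25]
`b.append(46)` → b = [2, 8, 7, 46]
`print(a)` → prints [40, 25]
`print(b)` → prints [2, 8, 7, 46]

Answer:
[40, 25]
[2, 8, 7, 46]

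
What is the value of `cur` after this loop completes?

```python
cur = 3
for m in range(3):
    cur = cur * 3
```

Multiply by 3, 3 times: 3 * 3^3 = 81
`cur` takes the values: 3 → 9 → 27 → 81

Answer: 81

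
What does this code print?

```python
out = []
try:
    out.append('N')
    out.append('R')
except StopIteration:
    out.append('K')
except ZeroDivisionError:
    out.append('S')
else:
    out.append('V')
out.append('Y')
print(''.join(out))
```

Execution trace: 'N' (try body) → 'R' (try body, no exception) → 'V' (else) → 'Y' (after the try/except). Output: NRVY

Answer: NRVY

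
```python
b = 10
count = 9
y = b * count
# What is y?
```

Trace:
`b = 10` → b = 10
`count = 9` → count = 9
`y = b * count` → y = 90
So y = 90

Answer: 90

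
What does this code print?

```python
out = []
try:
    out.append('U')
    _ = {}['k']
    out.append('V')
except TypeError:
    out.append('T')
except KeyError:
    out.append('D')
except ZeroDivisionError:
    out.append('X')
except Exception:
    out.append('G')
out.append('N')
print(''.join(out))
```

Execution trace: 'U' (try body) → 'D' (except KeyError) → 'N' (after the try/except). Output: UDN

Answer: UDN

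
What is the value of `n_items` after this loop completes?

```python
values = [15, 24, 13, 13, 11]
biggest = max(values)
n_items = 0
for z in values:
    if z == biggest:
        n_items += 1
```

Count of max value 24 in [15, 24, 13, 13, 11]
`n_items` takes the values: 0 → 1

Answer: 1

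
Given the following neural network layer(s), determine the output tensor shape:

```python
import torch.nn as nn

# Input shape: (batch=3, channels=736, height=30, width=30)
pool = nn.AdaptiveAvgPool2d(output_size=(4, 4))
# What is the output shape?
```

Input: (3, 736, 30, 30) -> Output: (3, 736, 4, 4)

Answer: (3, 736, 4, 4)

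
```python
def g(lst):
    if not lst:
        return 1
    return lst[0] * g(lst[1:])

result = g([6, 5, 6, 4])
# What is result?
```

Product over [6, 5, 6, 4] = 6 * 5 * 6 * 4 = 720

Answer: 720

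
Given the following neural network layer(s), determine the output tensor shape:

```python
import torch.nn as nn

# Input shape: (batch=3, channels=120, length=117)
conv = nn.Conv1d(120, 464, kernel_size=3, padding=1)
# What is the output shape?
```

Input: (3, 120, 117) -> Output: (3, 464, 117)

Answer: (3, 464, 117)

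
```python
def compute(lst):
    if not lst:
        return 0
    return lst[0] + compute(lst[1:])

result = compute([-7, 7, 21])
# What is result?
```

(-7) + 7 + 21 + 0 = 21

Answer: 21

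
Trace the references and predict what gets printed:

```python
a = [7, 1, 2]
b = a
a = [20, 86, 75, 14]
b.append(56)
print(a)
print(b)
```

Key concept: rebinding vs mutation: a is rebound to a new list, b still points at the original.
Step by step:
`a = [7, 1, 2]` → a = [7, 1, 2]
`b = a` → b = [7, 1, 2] (same object as a)
`a = [20, 86, 75, 14]` → a = [20, 86, 75, 14]
`b.append(56)` → b = [7, 1, 2, 56]
`print(a)` → prints [20, 86, 75, 14]
`print(b)` → prints [7, 1, 2, 56]

Answer:
[20, 86, 75, 14]
[7, 1, 2, 56]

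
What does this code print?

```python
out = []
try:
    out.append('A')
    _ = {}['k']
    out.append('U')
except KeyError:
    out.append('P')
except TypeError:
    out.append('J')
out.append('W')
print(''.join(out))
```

Execution trace: 'A' (try body) → 'P' (except KeyError) → 'W' (after the try/except). Output: APW

Answer: APW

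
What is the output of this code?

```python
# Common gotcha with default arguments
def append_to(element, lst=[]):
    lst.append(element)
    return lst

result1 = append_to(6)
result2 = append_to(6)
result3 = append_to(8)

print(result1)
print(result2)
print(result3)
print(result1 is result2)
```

Key concept: mutable default argument gotcha.
Step by step:
`result1 = append_to(6)` → result1 = [6]
`result2 = append_to(6)` → result1 = [6, 6] (same object as result2); result2 = [6, 6] (same object as result1)
`result3 = append_to(8)` → result1 = [6, 6, 8] (same object as result2, result3); result2 = [6, 6, 8] (same object as result1, result3); result3 = [6, 6, 8] (same object as result1, result2)
`print(result1)` → prints [6, 6, 8]
`print(result2)` → prints [6, 6, 8]
`print(result3)` → prints [6, 6, 8]
`print(result1 is result2)` → prints True

Answer:
[6, 6, 8]
[6, 6, 8]
[6, 6, 8]
True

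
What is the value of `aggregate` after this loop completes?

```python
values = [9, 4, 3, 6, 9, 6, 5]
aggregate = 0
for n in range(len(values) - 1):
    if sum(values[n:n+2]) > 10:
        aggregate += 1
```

Count windows with sum > 10
`aggregate` takes the values: 0 → 1 → 2 → 3 → 4

Answer: 4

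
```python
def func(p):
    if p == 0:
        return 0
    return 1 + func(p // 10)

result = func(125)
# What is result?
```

Count of digits of 125: 3

Answer: 3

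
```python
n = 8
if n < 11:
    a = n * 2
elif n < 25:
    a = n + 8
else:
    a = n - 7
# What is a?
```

Trace:
`n = 8` → n = 8
`if n < 11: ...` → n < 11 is True → a = 16
So a = 16

Answer: 16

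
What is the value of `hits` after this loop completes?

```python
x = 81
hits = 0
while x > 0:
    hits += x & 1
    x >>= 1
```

Count set bits in 81 (binary: 0b1010001)
`hits` takes the values: 0 → 1 → 2 → 3

Answer: 3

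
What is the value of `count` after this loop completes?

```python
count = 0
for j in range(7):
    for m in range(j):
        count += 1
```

Triangle number: 0+1+2+...+6
`count` takes the values: 0 → 1 → 2 → 3 → 4 → 5 → 6 → 7 → 8 → 9 → 10 → 11 → 12 → 13 → 14 → 15 → 16 → 17 → 18 → 19 → 20 → 21

Answer: 21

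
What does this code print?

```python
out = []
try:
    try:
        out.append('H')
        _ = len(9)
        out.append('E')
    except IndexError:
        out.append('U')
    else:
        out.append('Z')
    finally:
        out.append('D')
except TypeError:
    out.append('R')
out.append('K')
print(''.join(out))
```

Execution trace: 'H' (inner try body) → 'D' (inner finally) → 'R' (outer except TypeError) → 'K' (after the try/except). Output: HDRK

Answer: HDRK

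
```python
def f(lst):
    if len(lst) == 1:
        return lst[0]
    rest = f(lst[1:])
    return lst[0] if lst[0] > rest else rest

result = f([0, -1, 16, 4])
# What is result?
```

Recursive max over [0, -1, 16, 4] = 16

Answer: 16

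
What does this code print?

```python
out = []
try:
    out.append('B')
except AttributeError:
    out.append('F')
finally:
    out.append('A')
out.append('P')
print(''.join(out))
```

Execution trace: 'B' (try body, no exception) → 'A' (finally) → 'P' (after the try/except). Output: BAP

Answer: BAP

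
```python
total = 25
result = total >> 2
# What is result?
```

Trace:
`total = 25` → total = 25
`result = total >> 2` → result = 6
So result = 6

Answer: 6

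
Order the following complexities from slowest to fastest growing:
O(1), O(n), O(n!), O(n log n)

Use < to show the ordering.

Ordered by growth rate: O(1) < O(n) < O(n log n) < O(n!)

Answer: O(1) < O(n) < O(n log n) < O(n!)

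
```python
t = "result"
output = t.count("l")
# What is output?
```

Trace:
`t = "result"` → t = 'result'
`output = t.count("l")` → output = 1
So output = 1

Answer: 1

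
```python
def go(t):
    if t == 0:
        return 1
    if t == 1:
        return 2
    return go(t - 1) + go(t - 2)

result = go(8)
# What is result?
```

Build up from base cases: go(0)=1, go(1)=2, go(2)=3, go(3)=5, go(4)=8, go(5)=13, go(6)=21, ..., go(8)=55

Answer: 55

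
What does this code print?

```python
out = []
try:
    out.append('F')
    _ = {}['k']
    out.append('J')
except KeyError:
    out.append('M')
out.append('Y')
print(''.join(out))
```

Execution trace: 'F' (try body) → 'M' (except KeyError) → 'Y' (after the try/except). Output: FMY

Answer: FMY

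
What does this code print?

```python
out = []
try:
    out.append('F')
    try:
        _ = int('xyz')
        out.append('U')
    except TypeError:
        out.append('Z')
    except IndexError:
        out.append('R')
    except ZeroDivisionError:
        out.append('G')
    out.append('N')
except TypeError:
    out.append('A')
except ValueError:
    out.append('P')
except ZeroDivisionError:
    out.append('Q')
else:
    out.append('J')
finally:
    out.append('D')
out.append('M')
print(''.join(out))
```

Execution trace: 'F' (try body) → 'P' (except ValueError) → 'D' (finally) → 'M' (after the try/except). Output: FPDM

Answer: FPDM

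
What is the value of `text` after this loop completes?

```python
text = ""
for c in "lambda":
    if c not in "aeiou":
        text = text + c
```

Remove vowels from 'lambda'
`text` takes the values: "" → "l" → "lm" → "lmb" → "lmbd"

Answer: "lmbd"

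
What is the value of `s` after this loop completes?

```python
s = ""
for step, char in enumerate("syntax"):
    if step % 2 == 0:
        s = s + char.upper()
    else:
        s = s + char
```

Uppercase even positions in 'syntax'
`s` takes the values: "" → "S" → "Sy" → "SyN" → "SyNt" → "SyNtA" → "SyNtAx"

Answer: "SyNtAx"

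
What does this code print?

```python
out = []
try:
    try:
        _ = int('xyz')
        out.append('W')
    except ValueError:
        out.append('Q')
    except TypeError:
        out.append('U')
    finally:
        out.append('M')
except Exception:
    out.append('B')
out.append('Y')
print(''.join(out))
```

Execution trace: 'Q' (inner except ValueError) → 'M' (inner finally) → 'Y' (after the try/except). Output: QMY

Answer: QMY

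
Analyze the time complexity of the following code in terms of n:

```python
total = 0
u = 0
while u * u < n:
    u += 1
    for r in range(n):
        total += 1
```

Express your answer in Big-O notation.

Each loop level contributes: √n × n. Multiplying the contributions gives O(n√n).

Answer: O(n√n)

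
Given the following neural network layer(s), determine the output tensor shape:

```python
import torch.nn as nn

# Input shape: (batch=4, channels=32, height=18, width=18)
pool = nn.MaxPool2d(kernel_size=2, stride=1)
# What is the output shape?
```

Input: (4, 32, 18, 18) -> Output: (4, 32, 17, 17)

Answer: (4, 32, 17, 17)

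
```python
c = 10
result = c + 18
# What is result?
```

Trace:
`c = 10` → c = 10
`result = c + 18` → result = 28
So result = 28

Answer: 28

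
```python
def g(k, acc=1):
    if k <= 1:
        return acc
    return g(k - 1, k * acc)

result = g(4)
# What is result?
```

Accumulator trace (n, acc): (4, 1) -> (3, 4) -> (2, 12) -> (1, 24) -> return 24

Answer: 24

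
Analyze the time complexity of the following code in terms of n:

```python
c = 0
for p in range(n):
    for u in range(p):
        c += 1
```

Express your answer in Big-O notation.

Each loop level contributes: n × n. Multiplying the contributions gives O(n^2).

Answer: O(n^2)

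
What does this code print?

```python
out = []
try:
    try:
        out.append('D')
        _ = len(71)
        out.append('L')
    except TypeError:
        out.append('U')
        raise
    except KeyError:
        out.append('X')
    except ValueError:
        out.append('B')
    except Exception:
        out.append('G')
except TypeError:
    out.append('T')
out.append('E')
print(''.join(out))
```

Execution trace: 'D' (inner try body) → 'U' (inner except TypeError) → 'T' (outer except TypeError) → 'E' (after the try/except). Output: DUTE

Answer: DUTE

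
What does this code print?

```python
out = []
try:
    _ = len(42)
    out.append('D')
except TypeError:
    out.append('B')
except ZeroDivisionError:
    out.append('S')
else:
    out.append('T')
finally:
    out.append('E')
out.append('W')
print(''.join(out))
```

Execution trace: 'B' (except TypeError) → 'E' (finally) → 'W' (after the try/except). Output: BEW

Answer: BEW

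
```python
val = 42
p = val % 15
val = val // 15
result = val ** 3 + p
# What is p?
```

Trace:
`val = 42` → val = 42
`p = val % 15` → p = 12
`val = val // 15` → val = 2
`result = val ** 3 + p` → result = 20
So p = 12

Answer: 12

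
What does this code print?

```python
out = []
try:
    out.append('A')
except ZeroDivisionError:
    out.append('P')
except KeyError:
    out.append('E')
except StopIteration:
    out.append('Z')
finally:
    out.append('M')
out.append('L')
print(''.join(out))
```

Execution trace: 'A' (try body, no exception) → 'M' (finally) → 'L' (after the try/except). Output: AML

Answer: AML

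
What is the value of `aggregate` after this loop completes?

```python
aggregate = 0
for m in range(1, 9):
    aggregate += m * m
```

Sum of squares 1² to 8² = 204
`aggregate` takes the values: 0 → 1 → 5 → 14 → 30 → 55 → 91 → 140 → 204

Answer: 204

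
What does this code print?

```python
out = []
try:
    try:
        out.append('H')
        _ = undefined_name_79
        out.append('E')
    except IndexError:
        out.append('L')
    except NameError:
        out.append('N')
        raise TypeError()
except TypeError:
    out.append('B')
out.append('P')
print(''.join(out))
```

Execution trace: 'H' (try body) → 'N' (except NameError) → 'B' (outer except TypeError) → 'P' (after the try/except). Output: HNBP

Answer: HNBP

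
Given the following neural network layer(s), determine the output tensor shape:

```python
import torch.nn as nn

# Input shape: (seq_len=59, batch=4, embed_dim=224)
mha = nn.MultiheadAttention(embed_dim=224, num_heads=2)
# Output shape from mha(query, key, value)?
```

Input: (59, 4, 224) -> Output: (59, 4, 224)

Answer: (59, 4, 224)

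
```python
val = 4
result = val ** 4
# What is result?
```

Trace:
`val = 4` → val = 4
`result = val ** 4` → result = 256
So result = 256

Answer: 256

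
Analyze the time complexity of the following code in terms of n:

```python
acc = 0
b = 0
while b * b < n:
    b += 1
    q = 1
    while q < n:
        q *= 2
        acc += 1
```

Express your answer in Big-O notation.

Each loop level contributes: √n × log n. Multiplying the contributions gives O(√n log n).

Answer: O(√n log n)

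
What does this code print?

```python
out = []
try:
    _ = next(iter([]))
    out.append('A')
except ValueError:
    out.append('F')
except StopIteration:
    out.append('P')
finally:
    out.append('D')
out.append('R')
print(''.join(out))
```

Execution trace: 'P' (except StopIteration) → 'D' (finally) → 'R' (after the try/except). Output: PDR

Answer: PDR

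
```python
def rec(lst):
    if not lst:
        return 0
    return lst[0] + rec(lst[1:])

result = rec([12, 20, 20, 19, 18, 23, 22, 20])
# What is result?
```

12 + 20 + 20 + 19 + 18 + 23 + 22 + 20 + 0 = 154

Answer: 154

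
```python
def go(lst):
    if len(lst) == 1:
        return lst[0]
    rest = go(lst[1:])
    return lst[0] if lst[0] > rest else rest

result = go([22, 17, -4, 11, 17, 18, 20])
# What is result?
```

Recursive max over [22, 17, -4, 11, 17, 18, 20] = 22

Answer: 22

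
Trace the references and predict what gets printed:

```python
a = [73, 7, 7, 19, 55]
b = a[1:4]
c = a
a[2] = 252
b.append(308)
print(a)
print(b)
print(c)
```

Key concept: slice vs alias.
Step by step:
`a = [73, 7, 7, 19, 55]` → a = [73, 7, 7, 19, 55]
`b = a[1:4]` → b = [7, 7, 19]
`c = a` → c = [73, 7, 7, 19, 55] (same object as a)
`a[2] = 252` → a = [73, 7, 252, 19, 55] (same object as c); c = [73, 7, 252, 19, 55] (same object as a)
`b.append(308)` → b = [7, 7, 19, 308]
`print(a)` → prints [73, 7, 252, 19, 55]
`print(b)` → prints [7, 7, 19, 308]
`print(c)` → prints [73, 7, 252, 19, 55]

Answer:
[73, 7, 252, 19, 55]
[7, 7, 19, 308]
[73, 7, 252, 19, 55]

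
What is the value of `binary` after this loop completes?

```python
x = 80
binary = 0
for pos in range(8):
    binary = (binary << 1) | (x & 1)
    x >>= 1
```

Reverse lowest 8 bits of 80
`binary` takes the values: 0 → 1 → 2 → 5 → 10

Answer: 10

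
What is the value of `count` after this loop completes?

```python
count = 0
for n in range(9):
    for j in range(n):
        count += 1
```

Triangle number: 0+1+2+...+8
`count` takes the values: 0 → 1 → 2 → 3 → 4 → 5 → 6 → 7 → 8 → 9 → 10 → 11 → 12 → 13 → 14 → 15 → 16 → 17 → 18 → 19 → 20 → 21 → 22 → 23 → 24 → 25 → 26 → 27 → 28 → 29 → 30 → 31 → 32 → 33 → 34 → 35 → 36

Answer: 36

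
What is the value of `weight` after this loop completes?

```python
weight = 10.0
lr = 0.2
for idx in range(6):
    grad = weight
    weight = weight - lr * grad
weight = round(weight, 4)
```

Gradient descent: w = 10.0 * (1 - 0.2)^6
`weight` takes the values: 10.0 → 8.0 → 6.4 → 5.12 → 4.096 → 3.2768 → 2.62144 → 2.6214

Answer: 2.6214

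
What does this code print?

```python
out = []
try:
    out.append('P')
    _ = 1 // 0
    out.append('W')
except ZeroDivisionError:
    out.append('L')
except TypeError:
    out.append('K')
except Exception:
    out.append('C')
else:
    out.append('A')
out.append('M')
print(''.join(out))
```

Execution trace: 'P' (try body) → 'L' (except ZeroDivisionError) → 'M' (after the try/except). Output: PLM

Answer: PLM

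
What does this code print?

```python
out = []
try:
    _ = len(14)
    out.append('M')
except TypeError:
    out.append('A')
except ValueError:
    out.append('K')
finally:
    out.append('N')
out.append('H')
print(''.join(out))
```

Execution trace: 'A' (except TypeError) → 'N' (finally) → 'H' (after the try/except). Output: ANH

Answer: ANH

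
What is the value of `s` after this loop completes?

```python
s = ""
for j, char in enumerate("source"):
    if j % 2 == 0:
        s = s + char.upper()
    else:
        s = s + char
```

Uppercase even positions in 'source'
`s` takes the values: "" → "S" → "So" → "SoU" → "SoUr" → "SoUrC" → "SoUrCe"

Answer: "SoUrCe"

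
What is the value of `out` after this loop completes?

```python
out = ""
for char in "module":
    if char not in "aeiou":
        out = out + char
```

Remove vowels from 'module'
`out` takes the values: "" → "m" → "md" → "mdl"

Answer: "mdl"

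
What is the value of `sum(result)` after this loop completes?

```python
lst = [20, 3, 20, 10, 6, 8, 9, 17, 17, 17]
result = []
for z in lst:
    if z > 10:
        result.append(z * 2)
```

Sum of doubled values > 10
`result` takes the values: [] → [40] → [40, 40] → [40, 40, 34] → [40, 40, 34, 34] → [40, 40, 34, 34, 34]
So `sum(result)` = 182

Answer: 182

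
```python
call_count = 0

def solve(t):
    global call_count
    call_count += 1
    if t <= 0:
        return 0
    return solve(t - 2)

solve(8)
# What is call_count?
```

Linear recursion stepping by 2: 5 calls from t=8 down to ≤0.

Answer: 5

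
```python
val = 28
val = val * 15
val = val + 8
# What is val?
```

Trace:
`val = 28` → val = 28
`val = val * 15` → val = 420
`val = val + 8` → val = 428
So val = 428

Answer: 428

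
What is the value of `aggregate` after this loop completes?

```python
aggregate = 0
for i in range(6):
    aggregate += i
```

Sum of 0 to 5 = 15
`aggregate` takes the values: 0 → 1 → 3 → 6 → 10 → 15

Answer: 15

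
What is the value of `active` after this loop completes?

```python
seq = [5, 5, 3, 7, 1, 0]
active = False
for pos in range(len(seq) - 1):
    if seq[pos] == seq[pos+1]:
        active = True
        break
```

Check consecutive duplicates in [5, 5, 3, 7, 1, 0]
`active` takes the values: False → True

Answer: True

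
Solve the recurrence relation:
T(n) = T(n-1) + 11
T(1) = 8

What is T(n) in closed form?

Unrolling: T(n) = T(1) + 11·(n-1) = 8 + 11(n-1) = 11n - 3.

Answer: T(n) = 11n - 3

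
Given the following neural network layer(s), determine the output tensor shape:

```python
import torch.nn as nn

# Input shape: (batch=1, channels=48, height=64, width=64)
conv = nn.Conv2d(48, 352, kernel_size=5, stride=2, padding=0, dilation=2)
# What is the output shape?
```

Input: (1, 48, 64, 64) -> Output: (1, 352, 28, 28)

Answer: (1, 352, 28, 28)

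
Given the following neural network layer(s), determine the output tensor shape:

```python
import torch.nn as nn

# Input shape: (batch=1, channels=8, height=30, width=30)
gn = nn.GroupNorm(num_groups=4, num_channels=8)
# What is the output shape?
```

Input: (1, 8, 30, 30) -> Output: (1, 8, 30, 30)

Answer: (1, 8, 30, 30)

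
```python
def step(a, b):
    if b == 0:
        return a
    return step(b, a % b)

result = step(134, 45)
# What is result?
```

step(134, 45) -> step(45, 44) -> step(44, 1) -> step(1, 0) -> 1

Answer: 1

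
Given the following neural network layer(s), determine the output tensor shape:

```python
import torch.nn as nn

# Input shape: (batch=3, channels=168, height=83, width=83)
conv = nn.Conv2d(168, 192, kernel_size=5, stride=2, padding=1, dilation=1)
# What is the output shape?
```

Input: (3, 168, 83, 83) -> Output: (3, 192, 41, 41)

Answer: (3, 192, 41, 41)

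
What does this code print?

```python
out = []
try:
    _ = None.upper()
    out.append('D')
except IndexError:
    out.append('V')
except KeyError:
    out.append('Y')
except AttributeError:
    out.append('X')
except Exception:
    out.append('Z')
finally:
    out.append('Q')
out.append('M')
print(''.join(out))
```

Execution trace: 'X' (except AttributeError) → 'Q' (finally) → 'M' (after the try/except). Output: XQM

Answer: XQM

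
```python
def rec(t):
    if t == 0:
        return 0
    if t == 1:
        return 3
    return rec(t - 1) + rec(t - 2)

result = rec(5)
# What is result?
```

Build up from base cases: rec(0)=0, rec(1)=3, rec(2)=3, rec(3)=6, rec(4)=9, rec(5)=15

Answer: 15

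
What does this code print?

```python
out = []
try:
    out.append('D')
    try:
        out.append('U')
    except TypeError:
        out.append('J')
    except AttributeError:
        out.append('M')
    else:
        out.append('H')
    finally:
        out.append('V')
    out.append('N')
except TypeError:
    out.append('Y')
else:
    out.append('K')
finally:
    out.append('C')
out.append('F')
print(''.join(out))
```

Execution trace: 'D' (try body) → 'U' (inner try body, no exception) → 'H' (inner else) → 'V' (inner finally) → 'N' (try body, no exception) → 'K' (else) → 'C' (finally) → 'F' (after the try/except). Output: DUHVNKCF

Answer: DUHVNKCF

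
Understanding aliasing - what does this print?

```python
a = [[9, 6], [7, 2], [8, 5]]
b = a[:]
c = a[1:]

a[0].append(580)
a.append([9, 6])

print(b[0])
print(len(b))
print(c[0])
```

Key concept: slice with nested mutation.
Step by step:
`a = [[9, 6], [7, 2], [8, 5]]` → a = [[9, 6], [7, 2], [8, 5]]
`b = a[:]` → b = [[9, 6], [7, 2], [8, 5]]
`c = a[1:]` → c = [[7, 2], [8, 5]]
`a[0].append(580)` → a = [[9, 6, 580], [7, 2], [8, 5]]; b = [[9, 6, 580], [7, 2], [8, 5]]
`a.append([9, 6])` → a = [[9, 6, 580], [7, 2], [8, 5], [9, 6]]
`print(b[0])` → prints [9, 6, 580]
`print(len(b))` → prints 3
`print(c[0])` → prints [7, 2]

Answer:
[9, 6, 580]
3
[7, 2]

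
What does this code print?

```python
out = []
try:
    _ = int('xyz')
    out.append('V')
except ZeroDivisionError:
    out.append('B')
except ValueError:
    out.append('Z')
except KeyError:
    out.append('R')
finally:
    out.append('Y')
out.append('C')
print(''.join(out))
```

Execution trace: 'Z' (except ValueError) → 'Y' (finally) → 'C' (after the try/except). Output: ZYC

Answer: ZYC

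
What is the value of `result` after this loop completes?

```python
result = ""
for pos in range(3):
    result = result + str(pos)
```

Concatenate digits 0 to 2
`result` takes the values: "" → "0" → "01" → "012"

Answer: "012"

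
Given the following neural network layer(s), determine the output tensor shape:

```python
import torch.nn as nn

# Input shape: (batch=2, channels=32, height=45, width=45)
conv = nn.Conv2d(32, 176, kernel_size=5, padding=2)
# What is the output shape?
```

Input: (2, 32, 45, 45) -> Output: (2, 176, 45, 45)

Answer: (2, 176, 45, 45)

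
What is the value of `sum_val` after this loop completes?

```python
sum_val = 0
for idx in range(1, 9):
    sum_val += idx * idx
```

Sum of squares 1² to 8² = 204
`sum_val` takes the values: 0 → 1 → 5 → 14 → 30 → 55 → 91 → 140 → 204

Answer: 204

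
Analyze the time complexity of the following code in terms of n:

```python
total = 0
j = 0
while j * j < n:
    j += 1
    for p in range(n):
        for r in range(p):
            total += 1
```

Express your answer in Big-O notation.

Each loop level contributes: √n × n × n. Multiplying the contributions gives O(n^2√n).

Answer: O(n^2√n)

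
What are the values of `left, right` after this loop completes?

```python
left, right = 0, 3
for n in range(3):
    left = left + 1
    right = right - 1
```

left goes 0→3, right goes 3→0
`left, right` takes the values: (0, 3) → (1, 3) → (1, 2) → (2, 2) → (2, 1) → (3, 1) → (3, 0)

Answer: 3, 0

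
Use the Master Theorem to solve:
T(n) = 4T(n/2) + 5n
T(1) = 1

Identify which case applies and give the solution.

a=4, b=2, f(n)=5n. log_2(4) = 2. Since c=1 < 2, Case 1 applies: T(n) = Θ(n^log_b(a)) = O(n^2).

Answer: O(n^2) - Case 1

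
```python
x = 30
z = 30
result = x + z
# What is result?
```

Trace:
`x = 30` → x = 30
`z = 30` → z = 30
`result = x + z` → result = 60
So result = 60

Answer: 60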